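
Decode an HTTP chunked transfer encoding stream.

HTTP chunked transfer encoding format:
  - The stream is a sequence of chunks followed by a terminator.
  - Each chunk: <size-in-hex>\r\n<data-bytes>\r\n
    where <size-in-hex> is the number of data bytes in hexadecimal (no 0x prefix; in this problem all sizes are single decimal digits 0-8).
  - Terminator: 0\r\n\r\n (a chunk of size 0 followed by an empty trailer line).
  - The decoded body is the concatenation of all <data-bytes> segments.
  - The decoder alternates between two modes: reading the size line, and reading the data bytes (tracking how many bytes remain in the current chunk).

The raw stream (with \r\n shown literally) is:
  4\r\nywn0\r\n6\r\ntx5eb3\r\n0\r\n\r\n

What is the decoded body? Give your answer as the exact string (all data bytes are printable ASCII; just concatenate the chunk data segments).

Answer: ywn0tx5eb3

Derivation:
Chunk 1: stream[0..1]='4' size=0x4=4, data at stream[3..7]='ywn0' -> body[0..4], body so far='ywn0'
Chunk 2: stream[9..10]='6' size=0x6=6, data at stream[12..18]='tx5eb3' -> body[4..10], body so far='ywn0tx5eb3'
Chunk 3: stream[20..21]='0' size=0 (terminator). Final body='ywn0tx5eb3' (10 bytes)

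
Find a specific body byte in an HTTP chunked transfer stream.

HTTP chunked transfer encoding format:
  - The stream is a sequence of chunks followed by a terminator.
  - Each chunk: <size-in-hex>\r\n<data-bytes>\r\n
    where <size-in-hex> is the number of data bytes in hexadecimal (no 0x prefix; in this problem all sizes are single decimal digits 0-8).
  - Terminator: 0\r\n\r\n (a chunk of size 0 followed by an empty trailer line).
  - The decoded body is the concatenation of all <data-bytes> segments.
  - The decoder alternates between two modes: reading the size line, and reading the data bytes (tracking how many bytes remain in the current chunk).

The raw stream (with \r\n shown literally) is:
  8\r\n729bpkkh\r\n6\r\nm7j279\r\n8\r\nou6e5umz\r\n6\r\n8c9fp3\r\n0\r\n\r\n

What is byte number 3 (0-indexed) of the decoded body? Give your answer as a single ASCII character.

Chunk 1: stream[0..1]='8' size=0x8=8, data at stream[3..11]='729bpkkh' -> body[0..8], body so far='729bpkkh'
Chunk 2: stream[13..14]='6' size=0x6=6, data at stream[16..22]='m7j279' -> body[8..14], body so far='729bpkkhm7j279'
Chunk 3: stream[24..25]='8' size=0x8=8, data at stream[27..35]='ou6e5umz' -> body[14..22], body so far='729bpkkhm7j279ou6e5umz'
Chunk 4: stream[37..38]='6' size=0x6=6, data at stream[40..46]='8c9fp3' -> body[22..28], body so far='729bpkkhm7j279ou6e5umz8c9fp3'
Chunk 5: stream[48..49]='0' size=0 (terminator). Final body='729bpkkhm7j279ou6e5umz8c9fp3' (28 bytes)
Body byte 3 = 'b'

Answer: b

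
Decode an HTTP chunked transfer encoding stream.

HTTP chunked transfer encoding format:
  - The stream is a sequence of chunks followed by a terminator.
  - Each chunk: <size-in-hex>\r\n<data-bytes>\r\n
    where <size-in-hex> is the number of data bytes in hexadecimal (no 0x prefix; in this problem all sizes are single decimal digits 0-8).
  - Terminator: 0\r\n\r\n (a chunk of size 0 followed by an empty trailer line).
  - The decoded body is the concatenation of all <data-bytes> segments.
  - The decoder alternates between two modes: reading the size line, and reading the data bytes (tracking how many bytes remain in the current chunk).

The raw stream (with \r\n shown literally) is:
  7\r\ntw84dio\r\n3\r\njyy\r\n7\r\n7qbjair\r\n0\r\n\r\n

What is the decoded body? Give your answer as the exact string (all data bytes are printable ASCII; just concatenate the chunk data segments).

Chunk 1: stream[0..1]='7' size=0x7=7, data at stream[3..10]='tw84dio' -> body[0..7], body so far='tw84dio'
Chunk 2: stream[12..13]='3' size=0x3=3, data at stream[15..18]='jyy' -> body[7..10], body so far='tw84diojyy'
Chunk 3: stream[20..21]='7' size=0x7=7, data at stream[23..30]='7qbjair' -> body[10..17], body so far='tw84diojyy7qbjair'
Chunk 4: stream[32..33]='0' size=0 (terminator). Final body='tw84diojyy7qbjair' (17 bytes)

Answer: tw84diojyy7qbjair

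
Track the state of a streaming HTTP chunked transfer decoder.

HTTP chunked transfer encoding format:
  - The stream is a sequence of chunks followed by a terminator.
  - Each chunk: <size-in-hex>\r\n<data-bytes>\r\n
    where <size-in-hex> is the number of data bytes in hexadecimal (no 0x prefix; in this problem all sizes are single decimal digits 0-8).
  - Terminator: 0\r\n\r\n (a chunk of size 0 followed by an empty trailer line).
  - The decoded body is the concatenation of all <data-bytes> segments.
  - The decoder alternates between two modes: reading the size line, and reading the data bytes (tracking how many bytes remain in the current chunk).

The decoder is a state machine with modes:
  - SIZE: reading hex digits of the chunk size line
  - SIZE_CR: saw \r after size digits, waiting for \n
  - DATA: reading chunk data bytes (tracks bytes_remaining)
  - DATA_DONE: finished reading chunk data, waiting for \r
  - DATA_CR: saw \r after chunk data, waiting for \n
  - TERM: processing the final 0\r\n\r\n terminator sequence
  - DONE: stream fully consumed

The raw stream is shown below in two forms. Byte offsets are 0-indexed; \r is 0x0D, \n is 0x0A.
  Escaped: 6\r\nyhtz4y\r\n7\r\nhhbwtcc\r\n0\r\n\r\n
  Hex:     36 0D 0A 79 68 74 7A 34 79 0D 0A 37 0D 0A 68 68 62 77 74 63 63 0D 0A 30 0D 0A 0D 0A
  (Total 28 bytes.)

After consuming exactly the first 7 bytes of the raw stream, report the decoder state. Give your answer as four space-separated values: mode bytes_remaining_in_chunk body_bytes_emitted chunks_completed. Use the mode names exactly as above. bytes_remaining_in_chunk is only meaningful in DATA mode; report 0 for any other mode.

Answer: DATA 2 4 0

Derivation:
Byte 0 = '6': mode=SIZE remaining=0 emitted=0 chunks_done=0
Byte 1 = 0x0D: mode=SIZE_CR remaining=0 emitted=0 chunks_done=0
Byte 2 = 0x0A: mode=DATA remaining=6 emitted=0 chunks_done=0
Byte 3 = 'y': mode=DATA remaining=5 emitted=1 chunks_done=0
Byte 4 = 'h': mode=DATA remaining=4 emitted=2 chunks_done=0
Byte 5 = 't': mode=DATA remaining=3 emitted=3 chunks_done=0
Byte 6 = 'z': mode=DATA remaining=2 emitted=4 chunks_done=0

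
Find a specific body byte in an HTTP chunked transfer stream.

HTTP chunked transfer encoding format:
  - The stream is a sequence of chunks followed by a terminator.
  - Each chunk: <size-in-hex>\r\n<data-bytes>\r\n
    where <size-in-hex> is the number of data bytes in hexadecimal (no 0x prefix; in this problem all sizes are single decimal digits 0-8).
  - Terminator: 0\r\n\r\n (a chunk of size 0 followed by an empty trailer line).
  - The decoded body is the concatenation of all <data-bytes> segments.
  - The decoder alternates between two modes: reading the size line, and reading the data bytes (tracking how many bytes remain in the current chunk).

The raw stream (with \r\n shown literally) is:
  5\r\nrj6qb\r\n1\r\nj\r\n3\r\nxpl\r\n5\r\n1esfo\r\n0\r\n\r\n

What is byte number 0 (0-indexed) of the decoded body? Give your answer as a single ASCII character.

Answer: r

Derivation:
Chunk 1: stream[0..1]='5' size=0x5=5, data at stream[3..8]='rj6qb' -> body[0..5], body so far='rj6qb'
Chunk 2: stream[10..11]='1' size=0x1=1, data at stream[13..14]='j' -> body[5..6], body so far='rj6qbj'
Chunk 3: stream[16..17]='3' size=0x3=3, data at stream[19..22]='xpl' -> body[6..9], body so far='rj6qbjxpl'
Chunk 4: stream[24..25]='5' size=0x5=5, data at stream[27..32]='1esfo' -> body[9..14], body so far='rj6qbjxpl1esfo'
Chunk 5: stream[34..35]='0' size=0 (terminator). Final body='rj6qbjxpl1esfo' (14 bytes)
Body byte 0 = 'r'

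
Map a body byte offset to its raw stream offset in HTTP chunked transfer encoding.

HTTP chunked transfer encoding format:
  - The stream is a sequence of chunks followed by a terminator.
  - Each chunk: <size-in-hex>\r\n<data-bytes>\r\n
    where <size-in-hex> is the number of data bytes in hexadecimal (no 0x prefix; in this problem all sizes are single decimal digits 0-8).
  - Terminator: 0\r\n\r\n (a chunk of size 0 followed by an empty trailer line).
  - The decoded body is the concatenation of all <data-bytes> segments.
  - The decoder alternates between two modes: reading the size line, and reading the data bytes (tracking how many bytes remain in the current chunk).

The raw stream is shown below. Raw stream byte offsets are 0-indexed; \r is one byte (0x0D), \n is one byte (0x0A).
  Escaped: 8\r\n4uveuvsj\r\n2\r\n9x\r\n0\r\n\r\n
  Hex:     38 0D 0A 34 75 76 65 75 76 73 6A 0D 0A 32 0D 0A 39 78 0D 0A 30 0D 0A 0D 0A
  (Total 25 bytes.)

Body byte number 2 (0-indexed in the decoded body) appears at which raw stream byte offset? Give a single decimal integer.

Chunk 1: stream[0..1]='8' size=0x8=8, data at stream[3..11]='4uveuvsj' -> body[0..8], body so far='4uveuvsj'
Chunk 2: stream[13..14]='2' size=0x2=2, data at stream[16..18]='9x' -> body[8..10], body so far='4uveuvsj9x'
Chunk 3: stream[20..21]='0' size=0 (terminator). Final body='4uveuvsj9x' (10 bytes)
Body byte 2 at stream offset 5

Answer: 5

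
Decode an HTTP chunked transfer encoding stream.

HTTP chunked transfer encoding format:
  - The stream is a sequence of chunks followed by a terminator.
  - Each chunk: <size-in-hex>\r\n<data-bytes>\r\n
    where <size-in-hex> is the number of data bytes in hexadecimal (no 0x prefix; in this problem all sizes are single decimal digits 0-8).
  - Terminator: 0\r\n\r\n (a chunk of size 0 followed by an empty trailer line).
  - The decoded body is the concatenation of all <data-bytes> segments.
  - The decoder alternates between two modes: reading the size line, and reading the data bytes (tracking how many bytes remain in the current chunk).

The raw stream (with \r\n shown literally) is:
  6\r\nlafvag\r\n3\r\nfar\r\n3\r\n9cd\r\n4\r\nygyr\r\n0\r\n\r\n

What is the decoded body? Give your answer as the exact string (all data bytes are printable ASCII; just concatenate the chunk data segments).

Answer: lafvagfar9cdygyr

Derivation:
Chunk 1: stream[0..1]='6' size=0x6=6, data at stream[3..9]='lafvag' -> body[0..6], body so far='lafvag'
Chunk 2: stream[11..12]='3' size=0x3=3, data at stream[14..17]='far' -> body[6..9], body so far='lafvagfar'
Chunk 3: stream[19..20]='3' size=0x3=3, data at stream[22..25]='9cd' -> body[9..12], body so far='lafvagfar9cd'
Chunk 4: stream[27..28]='4' size=0x4=4, data at stream[30..34]='ygyr' -> body[12..16], body so far='lafvagfar9cdygyr'
Chunk 5: stream[36..37]='0' size=0 (terminator). Final body='lafvagfar9cdygyr' (16 bytes)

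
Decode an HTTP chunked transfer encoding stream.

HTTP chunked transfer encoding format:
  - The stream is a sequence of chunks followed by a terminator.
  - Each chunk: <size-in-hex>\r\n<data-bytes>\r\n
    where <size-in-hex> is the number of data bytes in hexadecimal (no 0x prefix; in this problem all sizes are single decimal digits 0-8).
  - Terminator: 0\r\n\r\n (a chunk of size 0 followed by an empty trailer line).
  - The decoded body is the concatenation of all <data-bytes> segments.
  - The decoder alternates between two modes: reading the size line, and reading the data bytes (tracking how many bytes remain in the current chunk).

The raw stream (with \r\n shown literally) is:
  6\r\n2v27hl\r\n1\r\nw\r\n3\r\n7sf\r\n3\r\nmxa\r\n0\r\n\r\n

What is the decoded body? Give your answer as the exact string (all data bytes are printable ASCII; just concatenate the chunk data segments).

Answer: 2v27hlw7sfmxa

Derivation:
Chunk 1: stream[0..1]='6' size=0x6=6, data at stream[3..9]='2v27hl' -> body[0..6], body so far='2v27hl'
Chunk 2: stream[11..12]='1' size=0x1=1, data at stream[14..15]='w' -> body[6..7], body so far='2v27hlw'
Chunk 3: stream[17..18]='3' size=0x3=3, data at stream[20..23]='7sf' -> body[7..10], body so far='2v27hlw7sf'
Chunk 4: stream[25..26]='3' size=0x3=3, data at stream[28..31]='mxa' -> body[10..13], body so far='2v27hlw7sfmxa'
Chunk 5: stream[33..34]='0' size=0 (terminator). Final body='2v27hlw7sfmxa' (13 bytes)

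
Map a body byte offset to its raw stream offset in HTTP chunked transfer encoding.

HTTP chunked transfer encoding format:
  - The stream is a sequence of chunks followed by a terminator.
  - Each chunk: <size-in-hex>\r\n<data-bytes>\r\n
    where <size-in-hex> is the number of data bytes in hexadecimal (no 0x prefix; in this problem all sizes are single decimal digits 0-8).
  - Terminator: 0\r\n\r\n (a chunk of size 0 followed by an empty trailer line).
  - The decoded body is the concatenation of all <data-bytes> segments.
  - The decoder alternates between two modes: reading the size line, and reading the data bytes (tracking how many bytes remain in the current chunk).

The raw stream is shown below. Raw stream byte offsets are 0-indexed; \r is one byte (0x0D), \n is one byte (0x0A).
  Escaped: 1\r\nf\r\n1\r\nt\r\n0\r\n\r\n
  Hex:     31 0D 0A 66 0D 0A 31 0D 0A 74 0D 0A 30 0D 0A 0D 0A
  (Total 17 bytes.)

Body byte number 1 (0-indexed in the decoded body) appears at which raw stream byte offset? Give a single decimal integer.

Chunk 1: stream[0..1]='1' size=0x1=1, data at stream[3..4]='f' -> body[0..1], body so far='f'
Chunk 2: stream[6..7]='1' size=0x1=1, data at stream[9..10]='t' -> body[1..2], body so far='ft'
Chunk 3: stream[12..13]='0' size=0 (terminator). Final body='ft' (2 bytes)
Body byte 1 at stream offset 9

Answer: 9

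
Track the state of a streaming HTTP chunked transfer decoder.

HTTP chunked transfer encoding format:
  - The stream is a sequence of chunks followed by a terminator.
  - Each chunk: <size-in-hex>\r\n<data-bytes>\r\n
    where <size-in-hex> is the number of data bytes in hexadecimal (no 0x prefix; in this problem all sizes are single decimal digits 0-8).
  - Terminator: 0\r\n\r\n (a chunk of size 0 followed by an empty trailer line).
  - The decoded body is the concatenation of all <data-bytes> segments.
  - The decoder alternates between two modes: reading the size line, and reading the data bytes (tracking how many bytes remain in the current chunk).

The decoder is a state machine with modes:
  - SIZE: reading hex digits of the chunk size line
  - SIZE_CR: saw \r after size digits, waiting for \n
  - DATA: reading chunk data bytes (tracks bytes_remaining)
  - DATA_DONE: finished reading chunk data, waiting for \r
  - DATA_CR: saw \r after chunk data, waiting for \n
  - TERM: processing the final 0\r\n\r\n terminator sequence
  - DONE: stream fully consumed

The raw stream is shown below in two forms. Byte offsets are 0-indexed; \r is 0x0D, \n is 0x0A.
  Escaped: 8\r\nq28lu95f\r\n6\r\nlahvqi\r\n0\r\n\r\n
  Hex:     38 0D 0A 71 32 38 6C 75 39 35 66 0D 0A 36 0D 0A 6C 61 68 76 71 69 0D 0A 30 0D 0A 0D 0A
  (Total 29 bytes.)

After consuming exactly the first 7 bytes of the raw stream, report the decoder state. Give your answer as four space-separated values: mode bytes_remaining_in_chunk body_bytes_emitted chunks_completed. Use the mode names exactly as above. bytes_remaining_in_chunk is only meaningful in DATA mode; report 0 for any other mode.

Answer: DATA 4 4 0

Derivation:
Byte 0 = '8': mode=SIZE remaining=0 emitted=0 chunks_done=0
Byte 1 = 0x0D: mode=SIZE_CR remaining=0 emitted=0 chunks_done=0
Byte 2 = 0x0A: mode=DATA remaining=8 emitted=0 chunks_done=0
Byte 3 = 'q': mode=DATA remaining=7 emitted=1 chunks_done=0
Byte 4 = '2': mode=DATA remaining=6 emitted=2 chunks_done=0
Byte 5 = '8': mode=DATA remaining=5 emitted=3 chunks_done=0
Byte 6 = 'l': mode=DATA remaining=4 emitted=4 chunks_done=0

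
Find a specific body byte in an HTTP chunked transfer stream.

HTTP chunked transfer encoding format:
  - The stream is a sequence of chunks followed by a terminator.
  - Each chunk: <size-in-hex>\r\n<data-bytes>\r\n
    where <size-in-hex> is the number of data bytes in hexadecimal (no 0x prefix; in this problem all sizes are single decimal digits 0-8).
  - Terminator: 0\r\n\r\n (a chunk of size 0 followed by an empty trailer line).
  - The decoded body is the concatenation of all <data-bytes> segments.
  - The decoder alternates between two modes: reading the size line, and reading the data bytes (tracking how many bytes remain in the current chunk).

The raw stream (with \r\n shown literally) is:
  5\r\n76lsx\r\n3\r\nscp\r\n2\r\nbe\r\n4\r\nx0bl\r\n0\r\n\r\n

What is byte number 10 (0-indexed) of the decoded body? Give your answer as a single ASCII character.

Chunk 1: stream[0..1]='5' size=0x5=5, data at stream[3..8]='76lsx' -> body[0..5], body so far='76lsx'
Chunk 2: stream[10..11]='3' size=0x3=3, data at stream[13..16]='scp' -> body[5..8], body so far='76lsxscp'
Chunk 3: stream[18..19]='2' size=0x2=2, data at stream[21..23]='be' -> body[8..10], body so far='76lsxscpbe'
Chunk 4: stream[25..26]='4' size=0x4=4, data at stream[28..32]='x0bl' -> body[10..14], body so far='76lsxscpbex0bl'
Chunk 5: stream[34..35]='0' size=0 (terminator). Final body='76lsxscpbex0bl' (14 bytes)
Body byte 10 = 'x'

Answer: x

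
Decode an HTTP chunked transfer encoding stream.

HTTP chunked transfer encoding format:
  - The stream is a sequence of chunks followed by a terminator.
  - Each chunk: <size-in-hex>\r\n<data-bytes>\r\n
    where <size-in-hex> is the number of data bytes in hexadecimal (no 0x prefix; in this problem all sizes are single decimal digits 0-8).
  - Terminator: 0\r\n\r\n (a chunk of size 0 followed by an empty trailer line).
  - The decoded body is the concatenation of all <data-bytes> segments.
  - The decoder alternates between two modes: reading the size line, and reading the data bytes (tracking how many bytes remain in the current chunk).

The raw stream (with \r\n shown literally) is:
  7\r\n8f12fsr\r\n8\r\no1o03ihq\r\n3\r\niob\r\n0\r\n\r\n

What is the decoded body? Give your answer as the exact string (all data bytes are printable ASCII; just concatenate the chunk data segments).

Answer: 8f12fsro1o03ihqiob

Derivation:
Chunk 1: stream[0..1]='7' size=0x7=7, data at stream[3..10]='8f12fsr' -> body[0..7], body so far='8f12fsr'
Chunk 2: stream[12..13]='8' size=0x8=8, data at stream[15..23]='o1o03ihq' -> body[7..15], body so far='8f12fsro1o03ihq'
Chunk 3: stream[25..26]='3' size=0x3=3, data at stream[28..31]='iob' -> body[15..18], body so far='8f12fsro1o03ihqiob'
Chunk 4: stream[33..34]='0' size=0 (terminator). Final body='8f12fsro1o03ihqiob' (18 bytes)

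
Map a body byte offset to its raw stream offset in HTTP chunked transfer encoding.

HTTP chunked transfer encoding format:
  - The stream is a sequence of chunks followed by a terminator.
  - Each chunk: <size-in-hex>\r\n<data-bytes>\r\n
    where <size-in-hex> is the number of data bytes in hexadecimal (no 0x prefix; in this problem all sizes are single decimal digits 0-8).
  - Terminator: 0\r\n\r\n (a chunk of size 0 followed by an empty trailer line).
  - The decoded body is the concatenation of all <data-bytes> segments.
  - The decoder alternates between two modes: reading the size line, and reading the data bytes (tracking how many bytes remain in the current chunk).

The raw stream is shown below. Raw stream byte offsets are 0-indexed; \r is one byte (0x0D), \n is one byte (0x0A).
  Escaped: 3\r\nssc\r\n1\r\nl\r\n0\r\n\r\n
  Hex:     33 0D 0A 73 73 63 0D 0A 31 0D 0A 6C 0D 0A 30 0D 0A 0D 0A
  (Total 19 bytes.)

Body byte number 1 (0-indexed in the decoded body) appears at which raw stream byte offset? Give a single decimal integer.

Answer: 4

Derivation:
Chunk 1: stream[0..1]='3' size=0x3=3, data at stream[3..6]='ssc' -> body[0..3], body so far='ssc'
Chunk 2: stream[8..9]='1' size=0x1=1, data at stream[11..12]='l' -> body[3..4], body so far='sscl'
Chunk 3: stream[14..15]='0' size=0 (terminator). Final body='sscl' (4 bytes)
Body byte 1 at stream offset 4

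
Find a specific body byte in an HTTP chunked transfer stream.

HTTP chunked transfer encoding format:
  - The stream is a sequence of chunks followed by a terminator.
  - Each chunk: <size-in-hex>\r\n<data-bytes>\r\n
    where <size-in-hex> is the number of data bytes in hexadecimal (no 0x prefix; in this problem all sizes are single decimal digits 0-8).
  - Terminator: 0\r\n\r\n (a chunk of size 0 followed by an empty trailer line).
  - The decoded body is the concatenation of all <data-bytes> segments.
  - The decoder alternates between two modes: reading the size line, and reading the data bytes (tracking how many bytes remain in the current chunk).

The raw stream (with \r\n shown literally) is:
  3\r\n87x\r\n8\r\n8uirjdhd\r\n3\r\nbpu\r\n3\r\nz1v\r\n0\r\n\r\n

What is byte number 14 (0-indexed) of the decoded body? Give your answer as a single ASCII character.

Chunk 1: stream[0..1]='3' size=0x3=3, data at stream[3..6]='87x' -> body[0..3], body so far='87x'
Chunk 2: stream[8..9]='8' size=0x8=8, data at stream[11..19]='8uirjdhd' -> body[3..11], body so far='87x8uirjdhd'
Chunk 3: stream[21..22]='3' size=0x3=3, data at stream[24..27]='bpu' -> body[11..14], body so far='87x8uirjdhdbpu'
Chunk 4: stream[29..30]='3' size=0x3=3, data at stream[32..35]='z1v' -> body[14..17], body so far='87x8uirjdhdbpuz1v'
Chunk 5: stream[37..38]='0' size=0 (terminator). Final body='87x8uirjdhdbpuz1v' (17 bytes)
Body byte 14 = 'z'

Answer: z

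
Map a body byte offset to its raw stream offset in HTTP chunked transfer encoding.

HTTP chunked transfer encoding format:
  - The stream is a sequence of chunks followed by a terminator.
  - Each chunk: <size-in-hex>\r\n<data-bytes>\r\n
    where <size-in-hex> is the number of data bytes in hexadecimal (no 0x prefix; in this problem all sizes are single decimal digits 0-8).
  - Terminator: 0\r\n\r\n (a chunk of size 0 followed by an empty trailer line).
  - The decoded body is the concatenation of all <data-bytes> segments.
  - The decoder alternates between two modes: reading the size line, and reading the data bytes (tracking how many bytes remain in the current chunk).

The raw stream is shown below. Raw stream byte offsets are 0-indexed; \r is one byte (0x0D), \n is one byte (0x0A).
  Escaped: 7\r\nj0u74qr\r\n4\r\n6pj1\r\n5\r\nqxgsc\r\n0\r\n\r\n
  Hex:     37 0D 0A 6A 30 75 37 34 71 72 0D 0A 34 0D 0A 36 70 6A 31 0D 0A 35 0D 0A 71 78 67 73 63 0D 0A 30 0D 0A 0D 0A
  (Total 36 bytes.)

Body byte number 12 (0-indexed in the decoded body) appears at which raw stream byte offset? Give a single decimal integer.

Answer: 25

Derivation:
Chunk 1: stream[0..1]='7' size=0x7=7, data at stream[3..10]='j0u74qr' -> body[0..7], body so far='j0u74qr'
Chunk 2: stream[12..13]='4' size=0x4=4, data at stream[15..19]='6pj1' -> body[7..11], body so far='j0u74qr6pj1'
Chunk 3: stream[21..22]='5' size=0x5=5, data at stream[24..29]='qxgsc' -> body[11..16], body so far='j0u74qr6pj1qxgsc'
Chunk 4: stream[31..32]='0' size=0 (terminator). Final body='j0u74qr6pj1qxgsc' (16 bytes)
Body byte 12 at stream offset 25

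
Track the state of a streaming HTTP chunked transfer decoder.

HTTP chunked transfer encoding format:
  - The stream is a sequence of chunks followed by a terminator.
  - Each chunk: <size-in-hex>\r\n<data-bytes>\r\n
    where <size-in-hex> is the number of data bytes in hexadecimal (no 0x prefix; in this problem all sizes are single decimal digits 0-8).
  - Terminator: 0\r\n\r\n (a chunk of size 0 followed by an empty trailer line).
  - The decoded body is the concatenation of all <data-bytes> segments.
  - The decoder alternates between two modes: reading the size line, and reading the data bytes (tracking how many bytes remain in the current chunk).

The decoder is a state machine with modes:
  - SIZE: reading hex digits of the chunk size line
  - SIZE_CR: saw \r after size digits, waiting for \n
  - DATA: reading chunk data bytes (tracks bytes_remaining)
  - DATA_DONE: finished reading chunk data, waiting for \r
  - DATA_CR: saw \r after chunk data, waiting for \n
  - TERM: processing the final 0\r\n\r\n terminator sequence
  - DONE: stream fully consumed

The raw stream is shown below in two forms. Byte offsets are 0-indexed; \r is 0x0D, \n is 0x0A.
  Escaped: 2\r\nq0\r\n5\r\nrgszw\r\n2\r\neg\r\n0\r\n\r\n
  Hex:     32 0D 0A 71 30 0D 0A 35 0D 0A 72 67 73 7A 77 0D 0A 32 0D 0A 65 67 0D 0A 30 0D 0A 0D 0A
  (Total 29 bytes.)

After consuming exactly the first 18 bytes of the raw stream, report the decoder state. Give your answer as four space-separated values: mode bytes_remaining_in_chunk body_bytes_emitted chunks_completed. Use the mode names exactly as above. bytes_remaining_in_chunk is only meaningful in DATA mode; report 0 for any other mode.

Answer: SIZE 0 7 2

Derivation:
Byte 0 = '2': mode=SIZE remaining=0 emitted=0 chunks_done=0
Byte 1 = 0x0D: mode=SIZE_CR remaining=0 emitted=0 chunks_done=0
Byte 2 = 0x0A: mode=DATA remaining=2 emitted=0 chunks_done=0
Byte 3 = 'q': mode=DATA remaining=1 emitted=1 chunks_done=0
Byte 4 = '0': mode=DATA_DONE remaining=0 emitted=2 chunks_done=0
Byte 5 = 0x0D: mode=DATA_CR remaining=0 emitted=2 chunks_done=0
Byte 6 = 0x0A: mode=SIZE remaining=0 emitted=2 chunks_done=1
Byte 7 = '5': mode=SIZE remaining=0 emitted=2 chunks_done=1
Byte 8 = 0x0D: mode=SIZE_CR remaining=0 emitted=2 chunks_done=1
Byte 9 = 0x0A: mode=DATA remaining=5 emitted=2 chunks_done=1
Byte 10 = 'r': mode=DATA remaining=4 emitted=3 chunks_done=1
Byte 11 = 'g': mode=DATA remaining=3 emitted=4 chunks_done=1
Byte 12 = 's': mode=DATA remaining=2 emitted=5 chunks_done=1
Byte 13 = 'z': mode=DATA remaining=1 emitted=6 chunks_done=1
Byte 14 = 'w': mode=DATA_DONE remaining=0 emitted=7 chunks_done=1
Byte 15 = 0x0D: mode=DATA_CR remaining=0 emitted=7 chunks_done=1
Byte 16 = 0x0A: mode=SIZE remaining=0 emitted=7 chunks_done=2
Byte 17 = '2': mode=SIZE remaining=0 emitted=7 chunks_done=2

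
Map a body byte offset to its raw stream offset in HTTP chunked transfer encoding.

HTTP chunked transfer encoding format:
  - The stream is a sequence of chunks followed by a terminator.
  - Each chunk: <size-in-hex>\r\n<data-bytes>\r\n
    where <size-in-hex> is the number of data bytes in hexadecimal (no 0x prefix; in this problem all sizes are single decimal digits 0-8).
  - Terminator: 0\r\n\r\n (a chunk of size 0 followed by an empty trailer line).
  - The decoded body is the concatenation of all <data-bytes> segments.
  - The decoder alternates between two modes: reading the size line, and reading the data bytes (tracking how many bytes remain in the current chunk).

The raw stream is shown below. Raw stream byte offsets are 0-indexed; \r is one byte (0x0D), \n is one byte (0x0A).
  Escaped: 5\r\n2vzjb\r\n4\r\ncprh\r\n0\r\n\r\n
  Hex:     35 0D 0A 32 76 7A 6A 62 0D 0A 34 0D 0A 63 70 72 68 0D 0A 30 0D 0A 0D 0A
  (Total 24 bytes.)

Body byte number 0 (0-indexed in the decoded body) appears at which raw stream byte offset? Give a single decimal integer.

Chunk 1: stream[0..1]='5' size=0x5=5, data at stream[3..8]='2vzjb' -> body[0..5], body so far='2vzjb'
Chunk 2: stream[10..11]='4' size=0x4=4, data at stream[13..17]='cprh' -> body[5..9], body so far='2vzjbcprh'
Chunk 3: stream[19..20]='0' size=0 (terminator). Final body='2vzjbcprh' (9 bytes)
Body byte 0 at stream offset 3

Answer: 3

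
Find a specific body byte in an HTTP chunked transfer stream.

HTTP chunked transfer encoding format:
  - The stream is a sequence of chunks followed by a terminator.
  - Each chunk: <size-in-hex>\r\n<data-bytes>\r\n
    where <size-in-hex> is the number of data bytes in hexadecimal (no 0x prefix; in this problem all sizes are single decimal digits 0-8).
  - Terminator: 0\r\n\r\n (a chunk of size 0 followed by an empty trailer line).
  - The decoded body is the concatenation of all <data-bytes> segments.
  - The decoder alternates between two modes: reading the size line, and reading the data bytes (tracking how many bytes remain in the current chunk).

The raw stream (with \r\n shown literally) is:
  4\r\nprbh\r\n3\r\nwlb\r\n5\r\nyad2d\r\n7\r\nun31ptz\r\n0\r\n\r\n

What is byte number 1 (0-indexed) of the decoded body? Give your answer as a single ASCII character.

Answer: r

Derivation:
Chunk 1: stream[0..1]='4' size=0x4=4, data at stream[3..7]='prbh' -> body[0..4], body so far='prbh'
Chunk 2: stream[9..10]='3' size=0x3=3, data at stream[12..15]='wlb' -> body[4..7], body so far='prbhwlb'
Chunk 3: stream[17..18]='5' size=0x5=5, data at stream[20..25]='yad2d' -> body[7..12], body so far='prbhwlbyad2d'
Chunk 4: stream[27..28]='7' size=0x7=7, data at stream[30..37]='un31ptz' -> body[12..19], body so far='prbhwlbyad2dun31ptz'
Chunk 5: stream[39..40]='0' size=0 (terminator). Final body='prbhwlbyad2dun31ptz' (19 bytes)
Body byte 1 = 'r'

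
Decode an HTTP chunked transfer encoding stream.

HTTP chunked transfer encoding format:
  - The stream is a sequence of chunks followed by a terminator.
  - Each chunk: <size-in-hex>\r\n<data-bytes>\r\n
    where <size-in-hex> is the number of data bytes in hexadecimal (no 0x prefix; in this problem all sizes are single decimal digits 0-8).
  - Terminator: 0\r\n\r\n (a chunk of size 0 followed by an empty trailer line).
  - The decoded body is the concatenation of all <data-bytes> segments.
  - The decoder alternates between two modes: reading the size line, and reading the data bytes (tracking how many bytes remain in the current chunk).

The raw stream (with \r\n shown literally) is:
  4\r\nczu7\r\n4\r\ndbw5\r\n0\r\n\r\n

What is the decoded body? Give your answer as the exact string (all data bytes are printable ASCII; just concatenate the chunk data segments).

Answer: czu7dbw5

Derivation:
Chunk 1: stream[0..1]='4' size=0x4=4, data at stream[3..7]='czu7' -> body[0..4], body so far='czu7'
Chunk 2: stream[9..10]='4' size=0x4=4, data at stream[12..16]='dbw5' -> body[4..8], body so far='czu7dbw5'
Chunk 3: stream[18..19]='0' size=0 (terminator). Final body='czu7dbw5' (8 bytes)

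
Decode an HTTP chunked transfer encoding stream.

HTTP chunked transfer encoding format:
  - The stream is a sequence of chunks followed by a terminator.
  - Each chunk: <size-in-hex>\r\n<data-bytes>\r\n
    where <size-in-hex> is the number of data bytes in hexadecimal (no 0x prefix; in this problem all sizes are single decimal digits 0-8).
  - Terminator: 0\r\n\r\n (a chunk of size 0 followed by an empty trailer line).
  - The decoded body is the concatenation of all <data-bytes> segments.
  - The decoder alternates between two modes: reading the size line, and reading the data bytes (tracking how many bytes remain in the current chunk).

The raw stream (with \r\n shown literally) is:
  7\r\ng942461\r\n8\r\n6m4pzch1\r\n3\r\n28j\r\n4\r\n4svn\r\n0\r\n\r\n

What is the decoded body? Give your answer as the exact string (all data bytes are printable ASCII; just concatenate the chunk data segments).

Chunk 1: stream[0..1]='7' size=0x7=7, data at stream[3..10]='g942461' -> body[0..7], body so far='g942461'
Chunk 2: stream[12..13]='8' size=0x8=8, data at stream[15..23]='6m4pzch1' -> body[7..15], body so far='g9424616m4pzch1'
Chunk 3: stream[25..26]='3' size=0x3=3, data at stream[28..31]='28j' -> body[15..18], body so far='g9424616m4pzch128j'
Chunk 4: stream[33..34]='4' size=0x4=4, data at stream[36..40]='4svn' -> body[18..22], body so far='g9424616m4pzch128j4svn'
Chunk 5: stream[42..43]='0' size=0 (terminator). Final body='g9424616m4pzch128j4svn' (22 bytes)

Answer: g9424616m4pzch128j4svn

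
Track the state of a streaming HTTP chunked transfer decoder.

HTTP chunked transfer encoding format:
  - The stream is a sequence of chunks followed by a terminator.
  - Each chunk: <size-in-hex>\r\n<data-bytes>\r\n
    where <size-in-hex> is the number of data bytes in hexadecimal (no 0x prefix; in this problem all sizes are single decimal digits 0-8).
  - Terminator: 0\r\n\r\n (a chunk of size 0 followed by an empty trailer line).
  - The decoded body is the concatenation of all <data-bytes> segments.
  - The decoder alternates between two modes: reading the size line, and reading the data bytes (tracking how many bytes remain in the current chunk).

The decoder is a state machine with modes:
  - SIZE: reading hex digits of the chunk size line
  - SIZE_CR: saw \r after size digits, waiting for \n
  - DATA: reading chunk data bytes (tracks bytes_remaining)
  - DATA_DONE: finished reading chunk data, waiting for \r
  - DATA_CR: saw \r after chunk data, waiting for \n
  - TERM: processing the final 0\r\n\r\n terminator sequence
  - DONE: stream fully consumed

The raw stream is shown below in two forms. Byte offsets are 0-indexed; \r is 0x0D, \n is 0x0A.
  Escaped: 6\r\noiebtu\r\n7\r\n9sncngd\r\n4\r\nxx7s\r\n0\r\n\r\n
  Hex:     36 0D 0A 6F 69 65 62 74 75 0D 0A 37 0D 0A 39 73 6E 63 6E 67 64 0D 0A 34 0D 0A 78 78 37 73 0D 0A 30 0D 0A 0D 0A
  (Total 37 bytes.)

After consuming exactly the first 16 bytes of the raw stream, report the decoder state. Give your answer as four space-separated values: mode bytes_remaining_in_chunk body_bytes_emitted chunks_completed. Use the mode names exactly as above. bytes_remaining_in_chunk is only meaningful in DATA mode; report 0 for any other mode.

Byte 0 = '6': mode=SIZE remaining=0 emitted=0 chunks_done=0
Byte 1 = 0x0D: mode=SIZE_CR remaining=0 emitted=0 chunks_done=0
Byte 2 = 0x0A: mode=DATA remaining=6 emitted=0 chunks_done=0
Byte 3 = 'o': mode=DATA remaining=5 emitted=1 chunks_done=0
Byte 4 = 'i': mode=DATA remaining=4 emitted=2 chunks_done=0
Byte 5 = 'e': mode=DATA remaining=3 emitted=3 chunks_done=0
Byte 6 = 'b': mode=DATA remaining=2 emitted=4 chunks_done=0
Byte 7 = 't': mode=DATA remaining=1 emitted=5 chunks_done=0
Byte 8 = 'u': mode=DATA_DONE remaining=0 emitted=6 chunks_done=0
Byte 9 = 0x0D: mode=DATA_CR remaining=0 emitted=6 chunks_done=0
Byte 10 = 0x0A: mode=SIZE remaining=0 emitted=6 chunks_done=1
Byte 11 = '7': mode=SIZE remaining=0 emitted=6 chunks_done=1
Byte 12 = 0x0D: mode=SIZE_CR remaining=0 emitted=6 chunks_done=1
Byte 13 = 0x0A: mode=DATA remaining=7 emitted=6 chunks_done=1
Byte 14 = '9': mode=DATA remaining=6 emitted=7 chunks_done=1
Byte 15 = 's': mode=DATA remaining=5 emitted=8 chunks_done=1

Answer: DATA 5 8 1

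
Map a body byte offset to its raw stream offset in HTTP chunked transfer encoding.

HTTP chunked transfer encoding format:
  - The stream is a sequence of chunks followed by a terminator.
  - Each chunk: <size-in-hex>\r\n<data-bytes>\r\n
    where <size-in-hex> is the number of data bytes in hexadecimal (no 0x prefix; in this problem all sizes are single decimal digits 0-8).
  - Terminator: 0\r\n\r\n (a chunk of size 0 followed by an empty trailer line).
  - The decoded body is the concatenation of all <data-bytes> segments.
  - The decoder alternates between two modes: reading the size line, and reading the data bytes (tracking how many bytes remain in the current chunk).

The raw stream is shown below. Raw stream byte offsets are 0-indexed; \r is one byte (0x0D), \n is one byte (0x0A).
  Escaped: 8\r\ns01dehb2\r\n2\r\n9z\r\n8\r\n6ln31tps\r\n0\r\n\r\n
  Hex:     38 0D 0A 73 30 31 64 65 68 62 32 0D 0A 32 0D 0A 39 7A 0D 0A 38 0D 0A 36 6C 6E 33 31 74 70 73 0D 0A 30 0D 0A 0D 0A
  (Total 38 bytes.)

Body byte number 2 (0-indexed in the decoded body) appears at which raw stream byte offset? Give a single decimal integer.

Answer: 5

Derivation:
Chunk 1: stream[0..1]='8' size=0x8=8, data at stream[3..11]='s01dehb2' -> body[0..8], body so far='s01dehb2'
Chunk 2: stream[13..14]='2' size=0x2=2, data at stream[16..18]='9z' -> body[8..10], body so far='s01dehb29z'
Chunk 3: stream[20..21]='8' size=0x8=8, data at stream[23..31]='6ln31tps' -> body[10..18], body so far='s01dehb29z6ln31tps'
Chunk 4: stream[33..34]='0' size=0 (terminator). Final body='s01dehb29z6ln31tps' (18 bytes)
Body byte 2 at stream offset 5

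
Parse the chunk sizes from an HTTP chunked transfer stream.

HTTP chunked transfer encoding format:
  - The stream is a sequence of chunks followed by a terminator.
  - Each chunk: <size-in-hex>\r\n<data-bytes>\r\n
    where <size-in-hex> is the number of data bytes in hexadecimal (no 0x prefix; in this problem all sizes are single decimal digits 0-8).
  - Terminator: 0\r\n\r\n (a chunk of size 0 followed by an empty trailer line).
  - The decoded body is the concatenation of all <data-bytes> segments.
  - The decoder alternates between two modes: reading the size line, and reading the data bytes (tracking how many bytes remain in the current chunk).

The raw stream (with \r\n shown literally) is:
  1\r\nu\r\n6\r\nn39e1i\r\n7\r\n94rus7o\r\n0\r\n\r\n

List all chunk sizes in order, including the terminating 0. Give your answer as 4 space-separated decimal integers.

Answer: 1 6 7 0

Derivation:
Chunk 1: stream[0..1]='1' size=0x1=1, data at stream[3..4]='u' -> body[0..1], body so far='u'
Chunk 2: stream[6..7]='6' size=0x6=6, data at stream[9..15]='n39e1i' -> body[1..7], body so far='un39e1i'
Chunk 3: stream[17..18]='7' size=0x7=7, data at stream[20..27]='94rus7o' -> body[7..14], body so far='un39e1i94rus7o'
Chunk 4: stream[29..30]='0' size=0 (terminator). Final body='un39e1i94rus7o' (14 bytes)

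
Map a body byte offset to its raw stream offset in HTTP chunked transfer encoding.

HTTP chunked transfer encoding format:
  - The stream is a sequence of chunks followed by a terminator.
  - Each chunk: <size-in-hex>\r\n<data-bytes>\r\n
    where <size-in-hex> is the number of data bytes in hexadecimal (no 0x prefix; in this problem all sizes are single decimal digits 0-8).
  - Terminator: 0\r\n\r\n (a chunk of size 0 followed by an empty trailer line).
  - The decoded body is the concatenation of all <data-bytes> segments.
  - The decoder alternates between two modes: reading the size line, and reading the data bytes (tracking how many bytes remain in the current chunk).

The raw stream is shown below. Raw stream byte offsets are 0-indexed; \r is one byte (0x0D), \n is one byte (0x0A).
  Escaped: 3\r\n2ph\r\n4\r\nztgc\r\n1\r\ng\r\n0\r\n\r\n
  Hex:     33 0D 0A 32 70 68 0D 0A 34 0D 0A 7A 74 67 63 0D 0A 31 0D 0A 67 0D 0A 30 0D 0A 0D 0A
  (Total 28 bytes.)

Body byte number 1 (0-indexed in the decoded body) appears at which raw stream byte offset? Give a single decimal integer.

Chunk 1: stream[0..1]='3' size=0x3=3, data at stream[3..6]='2ph' -> body[0..3], body so far='2ph'
Chunk 2: stream[8..9]='4' size=0x4=4, data at stream[11..15]='ztgc' -> body[3..7], body so far='2phztgc'
Chunk 3: stream[17..18]='1' size=0x1=1, data at stream[20..21]='g' -> body[7..8], body so far='2phztgcg'
Chunk 4: stream[23..24]='0' size=0 (terminator). Final body='2phztgcg' (8 bytes)
Body byte 1 at stream offset 4

Answer: 4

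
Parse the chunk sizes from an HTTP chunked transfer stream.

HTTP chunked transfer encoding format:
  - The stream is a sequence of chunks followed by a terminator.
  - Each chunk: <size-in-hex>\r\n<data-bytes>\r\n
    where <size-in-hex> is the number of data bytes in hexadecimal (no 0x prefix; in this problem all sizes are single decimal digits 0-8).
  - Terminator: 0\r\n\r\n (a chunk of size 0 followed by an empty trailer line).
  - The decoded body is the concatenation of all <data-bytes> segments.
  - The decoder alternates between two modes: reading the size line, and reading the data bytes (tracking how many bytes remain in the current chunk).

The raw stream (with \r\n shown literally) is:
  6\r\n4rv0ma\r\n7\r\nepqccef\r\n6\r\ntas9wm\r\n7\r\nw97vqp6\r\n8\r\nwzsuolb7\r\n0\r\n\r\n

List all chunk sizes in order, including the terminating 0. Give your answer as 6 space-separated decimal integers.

Chunk 1: stream[0..1]='6' size=0x6=6, data at stream[3..9]='4rv0ma' -> body[0..6], body so far='4rv0ma'
Chunk 2: stream[11..12]='7' size=0x7=7, data at stream[14..21]='epqccef' -> body[6..13], body so far='4rv0maepqccef'
Chunk 3: stream[23..24]='6' size=0x6=6, data at stream[26..32]='tas9wm' -> body[13..19], body so far='4rv0maepqcceftas9wm'
Chunk 4: stream[34..35]='7' size=0x7=7, data at stream[37..44]='w97vqp6' -> body[19..26], body so far='4rv0maepqcceftas9wmw97vqp6'
Chunk 5: stream[46..47]='8' size=0x8=8, data at stream[49..57]='wzsuolb7' -> body[26..34], body so far='4rv0maepqcceftas9wmw97vqp6wzsuolb7'
Chunk 6: stream[59..60]='0' size=0 (terminator). Final body='4rv0maepqcceftas9wmw97vqp6wzsuolb7' (34 bytes)

Answer: 6 7 6 7 8 0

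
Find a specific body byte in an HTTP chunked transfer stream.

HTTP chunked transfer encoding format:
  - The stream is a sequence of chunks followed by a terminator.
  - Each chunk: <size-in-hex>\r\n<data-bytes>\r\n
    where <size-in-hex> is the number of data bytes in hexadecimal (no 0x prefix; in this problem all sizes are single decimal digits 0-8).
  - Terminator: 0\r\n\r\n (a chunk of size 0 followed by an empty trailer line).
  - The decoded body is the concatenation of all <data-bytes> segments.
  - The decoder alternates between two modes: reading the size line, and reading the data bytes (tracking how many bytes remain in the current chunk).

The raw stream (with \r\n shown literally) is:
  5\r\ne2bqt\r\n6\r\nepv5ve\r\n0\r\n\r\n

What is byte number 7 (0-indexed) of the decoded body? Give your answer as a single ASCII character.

Answer: v

Derivation:
Chunk 1: stream[0..1]='5' size=0x5=5, data at stream[3..8]='e2bqt' -> body[0..5], body so far='e2bqt'
Chunk 2: stream[10..11]='6' size=0x6=6, data at stream[13..19]='epv5ve' -> body[5..11], body so far='e2bqtepv5ve'
Chunk 3: stream[21..22]='0' size=0 (terminator). Final body='e2bqtepv5ve' (11 bytes)
Body byte 7 = 'v'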